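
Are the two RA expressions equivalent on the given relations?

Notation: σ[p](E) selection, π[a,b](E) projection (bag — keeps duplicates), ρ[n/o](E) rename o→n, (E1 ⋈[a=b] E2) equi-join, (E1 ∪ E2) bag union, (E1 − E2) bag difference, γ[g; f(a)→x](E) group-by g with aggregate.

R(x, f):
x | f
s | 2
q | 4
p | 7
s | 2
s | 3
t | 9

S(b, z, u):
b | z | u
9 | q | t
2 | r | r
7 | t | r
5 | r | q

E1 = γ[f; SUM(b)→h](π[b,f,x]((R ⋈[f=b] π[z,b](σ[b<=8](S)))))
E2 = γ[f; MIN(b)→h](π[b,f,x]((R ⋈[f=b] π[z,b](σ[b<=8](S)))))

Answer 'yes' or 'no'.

E1 per-node cardinality:
  R → 6
  S → 4
  σ[b<=8](S) → 3
  π[z,b](σ[b<=8](S)) → 3
  (R ⋈[f=b] π[z,b](σ[b<=8](S))) → 3
  π[b,f,x]((R ⋈[f=b] π[z,b](σ[b<=8](S)))) → 3
  γ[f; SUM(b)→h](π[b,f,x]((R ⋈[f=b] π[z,b](σ[b<=8](S))))) → 2
E2 per-node cardinality:
  R → 6
  S → 4
  σ[b<=8](S) → 3
  π[z,b](σ[b<=8](S)) → 3
  (R ⋈[f=b] π[z,b](σ[b<=8](S))) → 3
  π[b,f,x]((R ⋈[f=b] π[z,b](σ[b<=8](S)))) → 3
  γ[f; MIN(b)→h](π[b,f,x]((R ⋈[f=b] π[z,b](σ[b<=8](S))))) → 2

E1 result:
f | h
2 | 4
7 | 7
E2 result:
f | h
2 | 2
7 | 7
Witness: (2, 4) appears 1× in E1 but 0× in E2.

no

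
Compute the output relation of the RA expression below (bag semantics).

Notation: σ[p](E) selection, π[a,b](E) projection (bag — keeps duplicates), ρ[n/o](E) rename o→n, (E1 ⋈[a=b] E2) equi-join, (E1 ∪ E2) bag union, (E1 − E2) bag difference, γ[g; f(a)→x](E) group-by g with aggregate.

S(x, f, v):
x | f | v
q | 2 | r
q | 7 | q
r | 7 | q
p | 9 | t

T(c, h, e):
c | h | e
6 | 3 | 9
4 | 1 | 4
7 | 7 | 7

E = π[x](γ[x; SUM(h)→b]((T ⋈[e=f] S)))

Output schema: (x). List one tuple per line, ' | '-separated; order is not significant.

Stepwise |·|:
  T → 3
  S → 4
  (T ⋈[e=f] S) → 3
  γ[x; SUM(h)→b]((T ⋈[e=f] S)) → 3
  π[x](γ[x; SUM(h)→b]((T ⋈[e=f] S))) → 3

== RESULT ==
x
p
q
r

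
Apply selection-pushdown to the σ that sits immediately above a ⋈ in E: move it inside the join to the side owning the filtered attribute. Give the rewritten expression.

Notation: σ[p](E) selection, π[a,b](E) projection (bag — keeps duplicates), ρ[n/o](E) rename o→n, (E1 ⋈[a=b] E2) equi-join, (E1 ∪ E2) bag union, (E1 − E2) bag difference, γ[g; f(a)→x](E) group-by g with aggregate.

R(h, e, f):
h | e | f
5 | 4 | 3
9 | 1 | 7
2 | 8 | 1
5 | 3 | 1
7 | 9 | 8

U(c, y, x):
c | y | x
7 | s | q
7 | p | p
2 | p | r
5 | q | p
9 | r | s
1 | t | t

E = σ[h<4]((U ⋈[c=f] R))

σ filters on h, owned by the right side.
E' = (U ⋈[c=f] σ[h<4](R))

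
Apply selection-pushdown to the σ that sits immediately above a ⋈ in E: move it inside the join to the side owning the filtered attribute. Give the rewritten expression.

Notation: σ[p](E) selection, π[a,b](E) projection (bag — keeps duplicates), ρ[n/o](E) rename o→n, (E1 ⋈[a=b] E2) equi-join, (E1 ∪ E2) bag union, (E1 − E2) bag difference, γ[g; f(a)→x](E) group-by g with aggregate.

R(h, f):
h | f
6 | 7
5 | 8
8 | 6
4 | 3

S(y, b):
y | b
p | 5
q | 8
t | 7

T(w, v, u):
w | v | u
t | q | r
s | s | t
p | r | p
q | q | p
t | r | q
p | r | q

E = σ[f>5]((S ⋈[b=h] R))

σ filters on f, owned by the right side.
E' = (S ⋈[b=h] σ[f>5](R))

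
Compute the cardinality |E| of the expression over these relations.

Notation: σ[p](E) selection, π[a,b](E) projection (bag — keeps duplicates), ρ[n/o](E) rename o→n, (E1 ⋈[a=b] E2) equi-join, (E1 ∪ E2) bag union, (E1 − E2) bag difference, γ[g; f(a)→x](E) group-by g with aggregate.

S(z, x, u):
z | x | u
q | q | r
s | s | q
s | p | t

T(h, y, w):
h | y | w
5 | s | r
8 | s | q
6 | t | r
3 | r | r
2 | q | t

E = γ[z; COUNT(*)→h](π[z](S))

Row counts bottom-up:
  S → 3
  π[z](S) → 3
  γ[z; COUNT(*)→h](π[z](S)) → 2

|E| = 2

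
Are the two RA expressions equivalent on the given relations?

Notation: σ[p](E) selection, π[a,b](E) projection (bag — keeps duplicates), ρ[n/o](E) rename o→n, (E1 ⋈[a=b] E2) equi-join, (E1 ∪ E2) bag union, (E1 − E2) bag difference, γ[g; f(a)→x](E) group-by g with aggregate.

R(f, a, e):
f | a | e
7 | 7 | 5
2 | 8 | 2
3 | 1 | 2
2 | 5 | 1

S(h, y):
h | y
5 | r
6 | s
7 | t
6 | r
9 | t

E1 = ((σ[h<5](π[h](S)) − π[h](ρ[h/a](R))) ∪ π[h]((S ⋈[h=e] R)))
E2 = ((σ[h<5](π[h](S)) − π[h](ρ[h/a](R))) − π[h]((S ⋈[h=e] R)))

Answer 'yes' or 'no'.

E1 subexpression sizes:
  S → 5
  π[h](S) → 5
  σ[h<5](π[h](S)) → 0
  R → 4
  ρ[h/a](R) → 4
  π[h](ρ[h/a](R)) → 4
  (σ[h<5](π[h](S)) − π[h](ρ[h/a](R))) → 0
  S → 5
  R → 4
  (S ⋈[h=e] R) → 1
  π[h]((S ⋈[h=e] R)) → 1
  ((σ[h<5](π[h](S)) − π[h](ρ[h/a](R))) ∪ π[h]((S ⋈[h=e] R))) → 1
E2 subexpression sizes:
  S → 5
  π[h](S) → 5
  σ[h<5](π[h](S)) → 0
  R → 4
  ρ[h/a](R) → 4
  π[h](ρ[h/a](R)) → 4
  (σ[h<5](π[h](S)) − π[h](ρ[h/a](R))) → 0
  S → 5
  R → 4
  (S ⋈[h=e] R) → 1
  π[h]((S ⋈[h=e] R)) → 1
  ((σ[h<5](π[h](S)) − π[h](ρ[h/a](R))) − π[h]((S ⋈[h=e] R))) → 0

E1 result:
h
5
E2 result:
h
(0 rows)
Witness: (5,) appears 1× in E1 but 0× in E2.

no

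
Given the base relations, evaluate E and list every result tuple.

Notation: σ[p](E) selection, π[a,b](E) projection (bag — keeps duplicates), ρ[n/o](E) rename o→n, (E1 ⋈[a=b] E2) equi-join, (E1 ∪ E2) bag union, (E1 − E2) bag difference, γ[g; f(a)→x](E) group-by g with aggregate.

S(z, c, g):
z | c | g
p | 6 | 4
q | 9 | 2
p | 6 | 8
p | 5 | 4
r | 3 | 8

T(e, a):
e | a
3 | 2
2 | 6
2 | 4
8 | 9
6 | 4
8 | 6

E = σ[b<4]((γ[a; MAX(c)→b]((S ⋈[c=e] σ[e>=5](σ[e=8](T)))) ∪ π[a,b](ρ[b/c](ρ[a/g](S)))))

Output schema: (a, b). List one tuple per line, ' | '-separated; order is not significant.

Subexpression sizes:
  S → 5
  T → 6
  σ[e=8](T) → 2
  σ[e>=5](σ[e=8](T)) → 2
  (S ⋈[c=e] σ[e>=5](σ[e=8](T))) → 0
  γ[a; MAX(c)→b]((S ⋈[c=e] σ[e>=5](σ[e=8](T)))) → 0
  S → 5
  ρ[a/g](S) → 5
  ρ[b/c](ρ[a/g](S)) → 5
  π[a,b](ρ[b/c](ρ[a/g](S))) → 5
  (γ[a; MAX(c)→b]((S ⋈[c=e] σ[e>=5](σ[e=8](T)))) ∪ π[a,b](ρ[b/c](ρ[a/g](S)))) → 5
  σ[b<4]((γ[a; MAX(c)→b]((S ⋈[c=e] σ[e>=5](σ[e=8](T)))) ∪ π[a,b](ρ[b/c](ρ[a/g](S))))) → 1

== RESULT ==
a | b
8 | 3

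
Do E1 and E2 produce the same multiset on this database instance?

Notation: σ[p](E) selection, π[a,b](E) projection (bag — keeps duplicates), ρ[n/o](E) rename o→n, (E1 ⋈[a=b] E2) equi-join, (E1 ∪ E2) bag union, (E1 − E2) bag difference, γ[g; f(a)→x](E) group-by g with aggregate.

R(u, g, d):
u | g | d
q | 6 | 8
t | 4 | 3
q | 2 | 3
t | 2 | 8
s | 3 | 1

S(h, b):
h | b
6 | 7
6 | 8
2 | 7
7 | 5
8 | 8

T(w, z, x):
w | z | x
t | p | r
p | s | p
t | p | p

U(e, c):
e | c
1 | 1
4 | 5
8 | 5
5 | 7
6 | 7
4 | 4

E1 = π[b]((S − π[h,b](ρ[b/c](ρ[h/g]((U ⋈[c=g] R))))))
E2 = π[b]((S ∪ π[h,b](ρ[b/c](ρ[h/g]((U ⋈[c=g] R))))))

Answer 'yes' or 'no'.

E1 row counts bottom-up:
  S → 5
  U → 6
  R → 5
  (U ⋈[c=g] R) → 1
  ρ[h/g]((U ⋈[c=g] R)) → 1
  ρ[b/c](ρ[h/g]((U ⋈[c=g] R))) → 1
  π[h,b](ρ[b/c](ρ[h/g]((U ⋈[c=g] R)))) → 1
  (S − π[h,b](ρ[b/c](ρ[h/g]((U ⋈[c=g] R))))) → 5
  π[b]((S − π[h,b](ρ[b/c](ρ[h/g]((U ⋈[c=g] R)))))) → 5
E2 row counts bottom-up:
  S → 5
  U → 6
  R → 5
  (U ⋈[c=g] R) → 1
  ρ[h/g]((U ⋈[c=g] R)) → 1
  ρ[b/c](ρ[h/g]((U ⋈[c=g] R))) → 1
  π[h,b](ρ[b/c](ρ[h/g]((U ⋈[c=g] R)))) → 1
  (S ∪ π[h,b](ρ[b/c](ρ[h/g]((U ⋈[c=g] R))))) → 6
  π[b]((S ∪ π[h,b](ρ[b/c](ρ[h/g]((U ⋈[c=g] R)))))) → 6

E1 result:
b
5
7
7
8
8
E2 result:
b
4
5
7
7
8
8
Witness: (4,) appears 0× in E1 but 1× in E2.

no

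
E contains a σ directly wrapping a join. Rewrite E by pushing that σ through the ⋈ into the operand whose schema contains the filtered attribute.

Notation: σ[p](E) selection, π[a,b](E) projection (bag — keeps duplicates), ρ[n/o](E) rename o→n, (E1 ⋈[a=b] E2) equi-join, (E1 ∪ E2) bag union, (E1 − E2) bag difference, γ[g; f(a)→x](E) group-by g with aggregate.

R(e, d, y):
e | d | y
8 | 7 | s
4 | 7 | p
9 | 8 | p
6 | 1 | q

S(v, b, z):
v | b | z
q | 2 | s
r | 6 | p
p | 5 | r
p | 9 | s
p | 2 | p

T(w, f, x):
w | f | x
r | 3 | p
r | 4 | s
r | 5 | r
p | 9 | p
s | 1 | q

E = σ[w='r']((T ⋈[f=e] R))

σ filters on w, owned by the left side.
E' = (σ[w='r'](T) ⋈[f=e] R)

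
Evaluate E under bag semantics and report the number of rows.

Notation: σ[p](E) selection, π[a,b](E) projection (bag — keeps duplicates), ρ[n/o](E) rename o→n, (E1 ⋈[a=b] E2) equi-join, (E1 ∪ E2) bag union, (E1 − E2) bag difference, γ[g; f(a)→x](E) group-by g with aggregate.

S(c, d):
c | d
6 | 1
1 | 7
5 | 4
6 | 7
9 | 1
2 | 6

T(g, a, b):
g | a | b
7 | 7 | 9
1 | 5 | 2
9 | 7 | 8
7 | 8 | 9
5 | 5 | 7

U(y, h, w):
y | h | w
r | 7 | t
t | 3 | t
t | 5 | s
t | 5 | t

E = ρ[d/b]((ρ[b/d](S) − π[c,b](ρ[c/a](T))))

Stepwise |·|:
  S → 6
  ρ[b/d](S) → 6
  T → 5
  ρ[c/a](T) → 5
  π[c,b](ρ[c/a](T)) → 5
  (ρ[b/d](S) − π[c,b](ρ[c/a](T))) → 6
  ρ[d/b]((ρ[b/d](S) − π[c,b](ρ[c/a](T)))) → 6

|E| = 6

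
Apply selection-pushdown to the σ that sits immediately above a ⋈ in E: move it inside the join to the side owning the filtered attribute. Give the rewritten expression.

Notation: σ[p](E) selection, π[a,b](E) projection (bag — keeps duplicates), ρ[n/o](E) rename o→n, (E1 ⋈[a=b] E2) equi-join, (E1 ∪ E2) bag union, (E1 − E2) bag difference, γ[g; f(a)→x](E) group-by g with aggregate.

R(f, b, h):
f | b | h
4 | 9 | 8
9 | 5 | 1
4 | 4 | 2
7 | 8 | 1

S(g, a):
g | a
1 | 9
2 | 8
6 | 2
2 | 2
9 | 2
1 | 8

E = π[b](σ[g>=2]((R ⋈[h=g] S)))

σ filters on g, owned by the right side.
E' = π[b]((R ⋈[h=g] σ[g>=2](S)))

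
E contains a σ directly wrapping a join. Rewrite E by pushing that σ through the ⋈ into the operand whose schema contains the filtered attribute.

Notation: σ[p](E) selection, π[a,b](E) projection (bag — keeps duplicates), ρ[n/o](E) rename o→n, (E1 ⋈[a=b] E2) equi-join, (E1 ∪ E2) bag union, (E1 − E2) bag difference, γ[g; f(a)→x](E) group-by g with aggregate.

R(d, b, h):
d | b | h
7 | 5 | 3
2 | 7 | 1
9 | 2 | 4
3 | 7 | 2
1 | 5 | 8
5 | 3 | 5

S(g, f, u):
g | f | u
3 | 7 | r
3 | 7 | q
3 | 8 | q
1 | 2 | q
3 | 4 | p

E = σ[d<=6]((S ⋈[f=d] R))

σ filters on d, owned by the right side.
E' = (S ⋈[f=d] σ[d<=6](R))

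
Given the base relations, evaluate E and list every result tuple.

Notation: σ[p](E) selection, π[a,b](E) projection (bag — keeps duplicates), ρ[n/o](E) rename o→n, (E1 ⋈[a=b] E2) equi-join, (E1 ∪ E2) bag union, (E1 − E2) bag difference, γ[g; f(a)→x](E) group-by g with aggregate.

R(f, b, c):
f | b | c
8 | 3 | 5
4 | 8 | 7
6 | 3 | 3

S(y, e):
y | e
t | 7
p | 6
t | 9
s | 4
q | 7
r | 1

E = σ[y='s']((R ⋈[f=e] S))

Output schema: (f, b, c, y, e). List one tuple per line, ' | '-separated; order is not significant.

Per-node cardinality:
  R → 3
  S → 6
  (R ⋈[f=e] S) → 2
  σ[y='s']((R ⋈[f=e] S)) → 1

== RESULT ==
f | b | c | y | e
4 | 8 | 7 | s | 4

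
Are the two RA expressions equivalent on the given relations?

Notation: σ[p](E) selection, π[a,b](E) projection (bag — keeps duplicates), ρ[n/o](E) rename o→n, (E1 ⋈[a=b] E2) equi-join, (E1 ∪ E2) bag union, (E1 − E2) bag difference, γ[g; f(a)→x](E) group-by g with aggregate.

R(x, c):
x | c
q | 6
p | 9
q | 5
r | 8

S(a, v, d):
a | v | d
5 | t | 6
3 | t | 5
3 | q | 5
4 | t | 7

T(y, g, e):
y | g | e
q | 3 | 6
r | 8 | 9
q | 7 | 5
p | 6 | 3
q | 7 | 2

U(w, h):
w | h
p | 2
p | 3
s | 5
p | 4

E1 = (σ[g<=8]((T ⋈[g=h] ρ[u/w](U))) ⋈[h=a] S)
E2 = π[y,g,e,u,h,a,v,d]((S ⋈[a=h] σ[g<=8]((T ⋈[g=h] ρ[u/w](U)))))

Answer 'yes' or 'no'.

E1 stepwise |·|:
  T → 5
  U → 4
  ρ[u/w](U) → 4
  (T ⋈[g=h] ρ[u/w](U)) → 1
  σ[g<=8]((T ⋈[g=h] ρ[u/w](U))) → 1
  S → 4
  (σ[g<=8]((T ⋈[g=h] ρ[u/w](U))) ⋈[h=a] S) → 2
E2 stepwise |·|:
  S → 4
  T → 5
  U → 4
  ρ[u/w](U) → 4
  (T ⋈[g=h] ρ[u/w](U)) → 1
  σ[g<=8]((T ⋈[g=h] ρ[u/w](U))) → 1
  (S ⋈[a=h] σ[g<=8]((T ⋈[g=h] ρ[u/w](U)))) → 2
  π[y,g,e,u,h,a,v,d]((S ⋈[a=h] σ[g<=8]((T ⋈[g=h] ρ[u/w](U))))) → 2

E1 and E2 produce the same multiset:
y | g | e | u | h | a | v | d
q | 3 | 6 | p | 3 | 3 | q | 5
q | 3 | 6 | p | 3 | 3 | t | 5

yes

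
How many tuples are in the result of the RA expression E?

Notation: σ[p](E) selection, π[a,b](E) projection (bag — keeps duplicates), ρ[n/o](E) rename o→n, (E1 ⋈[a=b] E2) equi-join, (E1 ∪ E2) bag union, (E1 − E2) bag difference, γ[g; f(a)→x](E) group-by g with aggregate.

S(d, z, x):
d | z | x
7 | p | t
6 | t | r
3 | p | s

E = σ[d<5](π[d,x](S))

Per-node cardinality:
  S → 3
  π[d,x](S) → 3
  σ[d<5](π[d,x](S)) → 1

|E| = 1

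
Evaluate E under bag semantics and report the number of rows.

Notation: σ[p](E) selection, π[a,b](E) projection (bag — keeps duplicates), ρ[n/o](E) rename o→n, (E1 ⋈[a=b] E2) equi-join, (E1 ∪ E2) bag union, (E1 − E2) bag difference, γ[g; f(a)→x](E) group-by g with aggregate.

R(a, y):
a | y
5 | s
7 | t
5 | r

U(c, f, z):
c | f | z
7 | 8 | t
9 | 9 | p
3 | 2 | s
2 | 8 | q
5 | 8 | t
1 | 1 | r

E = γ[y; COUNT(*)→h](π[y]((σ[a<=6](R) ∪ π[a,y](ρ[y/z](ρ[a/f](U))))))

Per-node cardinality:
  R → 3
  σ[a<=6](R) → 2
  U → 6
  ρ[a/f](U) → 6
  ρ[y/z](ρ[a/f](U)) → 6
  π[a,y](ρ[y/z](ρ[a/f](U))) → 6
  (σ[a<=6](R) ∪ π[a,y](ρ[y/z](ρ[a/f](U)))) → 8
  π[y]((σ[a<=6](R) ∪ π[a,y](ρ[y/z](ρ[a/f](U))))) → 8
  γ[y; COUNT(*)→h](π[y]((σ[a<=6](R) ∪ π[a,y](ρ[y/z](ρ[a/f](U)))))) → 5

|E| = 5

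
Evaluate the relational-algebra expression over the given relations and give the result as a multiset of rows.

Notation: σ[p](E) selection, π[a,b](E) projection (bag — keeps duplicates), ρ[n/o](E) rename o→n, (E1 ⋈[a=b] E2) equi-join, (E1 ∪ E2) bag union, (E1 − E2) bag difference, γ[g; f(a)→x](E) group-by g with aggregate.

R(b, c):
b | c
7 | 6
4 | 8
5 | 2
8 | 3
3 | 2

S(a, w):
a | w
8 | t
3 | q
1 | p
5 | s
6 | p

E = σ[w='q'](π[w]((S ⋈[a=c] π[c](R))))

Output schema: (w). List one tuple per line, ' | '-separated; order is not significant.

Row counts bottom-up:
  S → 5
  R → 5
  π[c](R) → 5
  (S ⋈[a=c] π[c](R)) → 3
  π[w]((S ⋈[a=c] π[c](R))) → 3
  σ[w='q'](π[w]((S ⋈[a=c] π[c](R)))) → 1

== RESULT ==
w
q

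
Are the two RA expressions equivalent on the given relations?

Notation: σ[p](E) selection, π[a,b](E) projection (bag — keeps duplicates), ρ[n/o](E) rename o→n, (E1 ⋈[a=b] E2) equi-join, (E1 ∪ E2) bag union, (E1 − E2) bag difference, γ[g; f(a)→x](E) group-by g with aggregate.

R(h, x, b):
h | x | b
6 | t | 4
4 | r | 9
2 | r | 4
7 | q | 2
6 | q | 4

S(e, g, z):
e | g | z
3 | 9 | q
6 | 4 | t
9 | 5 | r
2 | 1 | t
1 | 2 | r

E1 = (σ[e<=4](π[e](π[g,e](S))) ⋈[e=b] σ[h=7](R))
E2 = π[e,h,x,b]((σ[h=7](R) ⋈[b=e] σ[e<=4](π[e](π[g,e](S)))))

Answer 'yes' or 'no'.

E1 stepwise |·|:
  S → 5
  π[g,e](S) → 5
  π[e](π[g,e](S)) → 5
  σ[e<=4](π[e](π[g,e](S))) → 3
  R → 5
  σ[h=7](R) → 1
  (σ[e<=4](π[e](π[g,e](S))) ⋈[e=b] σ[h=7](R)) → 1
E2 stepwise |·|:
  R → 5
  σ[h=7](R) → 1
  S → 5
  π[g,e](S) → 5
  π[e](π[g,e](S)) → 5
  σ[e<=4](π[e](π[g,e](S))) → 3
  (σ[h=7](R) ⋈[b=e] σ[e<=4](π[e](π[g,e](S)))) → 1
  π[e,h,x,b]((σ[h=7](R) ⋈[b=e] σ[e<=4](π[e](π[g,e](S))))) → 1

E1 and E2 produce the same multiset:
e | h | x | b
2 | 7 | q | 2

yes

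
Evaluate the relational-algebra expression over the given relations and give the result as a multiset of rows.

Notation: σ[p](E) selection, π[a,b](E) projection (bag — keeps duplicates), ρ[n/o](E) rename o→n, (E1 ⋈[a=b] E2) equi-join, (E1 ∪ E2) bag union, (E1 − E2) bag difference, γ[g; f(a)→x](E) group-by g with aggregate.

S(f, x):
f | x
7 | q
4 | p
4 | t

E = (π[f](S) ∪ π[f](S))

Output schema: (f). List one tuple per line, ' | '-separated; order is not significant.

Row counts bottom-up:
  S → 3
  π[f](S) → 3
  S → 3
  π[f](S) → 3
  (π[f](S) ∪ π[f](S)) → 6

== RESULT ==
f
4
4
4
4
7
7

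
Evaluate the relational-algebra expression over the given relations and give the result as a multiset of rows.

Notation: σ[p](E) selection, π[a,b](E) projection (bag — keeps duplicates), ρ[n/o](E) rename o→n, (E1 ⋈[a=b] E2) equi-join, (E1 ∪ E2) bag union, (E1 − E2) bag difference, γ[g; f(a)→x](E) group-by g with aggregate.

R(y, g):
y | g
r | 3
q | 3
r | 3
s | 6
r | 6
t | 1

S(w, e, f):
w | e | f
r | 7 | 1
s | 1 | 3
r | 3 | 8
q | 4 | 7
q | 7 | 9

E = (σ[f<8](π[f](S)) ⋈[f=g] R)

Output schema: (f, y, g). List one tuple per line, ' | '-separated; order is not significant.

Stepwise |·|:
  S → 5
  π[f](S) → 5
  σ[f<8](π[f](S)) → 3
  R → 6
  (σ[f<8](π[f](S)) ⋈[f=g] R) → 4

== RESULT ==
f | y | g
1 | t | 1
3 | q | 3
3 | r | 3
3 | r | 3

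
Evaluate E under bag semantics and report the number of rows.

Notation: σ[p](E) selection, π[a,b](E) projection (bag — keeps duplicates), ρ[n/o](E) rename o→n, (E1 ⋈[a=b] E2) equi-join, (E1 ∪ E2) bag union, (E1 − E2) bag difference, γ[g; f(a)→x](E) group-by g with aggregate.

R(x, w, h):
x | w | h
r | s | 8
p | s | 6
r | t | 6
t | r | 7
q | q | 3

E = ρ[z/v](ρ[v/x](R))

Per-node cardinality:
  R → 5
  ρ[v/x](R) → 5
  ρ[z/v](ρ[v/x](R)) → 5

|E| = 5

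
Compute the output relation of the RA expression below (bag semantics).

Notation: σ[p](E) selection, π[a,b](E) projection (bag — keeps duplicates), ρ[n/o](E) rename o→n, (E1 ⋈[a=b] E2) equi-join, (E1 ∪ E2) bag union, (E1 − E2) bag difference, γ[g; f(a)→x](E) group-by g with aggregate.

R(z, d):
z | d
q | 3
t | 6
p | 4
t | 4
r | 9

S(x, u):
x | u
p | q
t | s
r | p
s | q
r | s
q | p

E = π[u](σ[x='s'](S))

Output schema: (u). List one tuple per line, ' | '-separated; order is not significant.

Row counts bottom-up:
  S → 6
  σ[x='s'](S) → 1
  π[u](σ[x='s'](S)) → 1

== RESULT ==
u
q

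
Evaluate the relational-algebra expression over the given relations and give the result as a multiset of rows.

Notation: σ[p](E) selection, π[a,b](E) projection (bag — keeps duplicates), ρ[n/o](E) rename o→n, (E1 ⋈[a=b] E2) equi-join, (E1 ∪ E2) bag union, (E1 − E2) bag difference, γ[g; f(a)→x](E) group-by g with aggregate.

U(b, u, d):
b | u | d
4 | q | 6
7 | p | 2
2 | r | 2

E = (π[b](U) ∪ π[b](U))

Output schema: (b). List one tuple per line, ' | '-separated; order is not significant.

Subexpression sizes:
  U → 3
  π[b](U) → 3
  U → 3
  π[b](U) → 3
  (π[b](U) ∪ π[b](U)) → 6

== RESULT ==
b
2
2
4
4
7
7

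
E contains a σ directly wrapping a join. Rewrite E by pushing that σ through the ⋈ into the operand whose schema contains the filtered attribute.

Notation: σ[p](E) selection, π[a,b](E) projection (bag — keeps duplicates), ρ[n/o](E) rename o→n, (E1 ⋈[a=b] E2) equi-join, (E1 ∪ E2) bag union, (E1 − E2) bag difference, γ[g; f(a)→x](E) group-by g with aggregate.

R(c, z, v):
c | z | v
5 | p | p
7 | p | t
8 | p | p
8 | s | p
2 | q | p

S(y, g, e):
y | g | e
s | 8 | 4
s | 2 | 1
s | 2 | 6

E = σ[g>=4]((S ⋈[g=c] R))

σ filters on g, owned by the left side.
E' = (σ[g>=4](S) ⋈[g=c] R)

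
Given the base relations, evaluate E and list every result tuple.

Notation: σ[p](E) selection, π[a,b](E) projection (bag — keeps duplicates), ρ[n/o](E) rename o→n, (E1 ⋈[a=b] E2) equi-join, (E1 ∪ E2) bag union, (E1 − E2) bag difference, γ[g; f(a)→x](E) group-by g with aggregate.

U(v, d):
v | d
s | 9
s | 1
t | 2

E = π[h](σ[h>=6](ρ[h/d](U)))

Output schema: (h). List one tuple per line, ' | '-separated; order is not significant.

Subexpression sizes:
  U → 3
  ρ[h/d](U) → 3
  σ[h>=6](ρ[h/d](U)) → 1
  π[h](σ[h>=6](ρ[h/d](U))) → 1

== RESULT ==
h
9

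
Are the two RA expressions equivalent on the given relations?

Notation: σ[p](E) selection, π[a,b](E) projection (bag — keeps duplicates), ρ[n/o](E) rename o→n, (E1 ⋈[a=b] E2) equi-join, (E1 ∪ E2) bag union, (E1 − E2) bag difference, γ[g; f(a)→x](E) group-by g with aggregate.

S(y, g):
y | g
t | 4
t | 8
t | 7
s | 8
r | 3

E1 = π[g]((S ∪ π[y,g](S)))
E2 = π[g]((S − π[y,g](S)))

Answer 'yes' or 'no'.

E1 row counts bottom-up:
  S → 5
  S → 5
  π[y,g](S) → 5
  (S ∪ π[y,g](S)) → 10
  π[g]((S ∪ π[y,g](S))) → 10
E2 row counts bottom-up:
  S → 5
  S → 5
  π[y,g](S) → 5
  (S − π[y,g](S)) → 0
  π[g]((S − π[y,g](S))) → 0

E1 result:
g
3
3
4
4
7
7
8
8
8
8
E2 result:
g
(0 rows)
Witness: (7,) appears 2× in E1 but 0× in E2.

no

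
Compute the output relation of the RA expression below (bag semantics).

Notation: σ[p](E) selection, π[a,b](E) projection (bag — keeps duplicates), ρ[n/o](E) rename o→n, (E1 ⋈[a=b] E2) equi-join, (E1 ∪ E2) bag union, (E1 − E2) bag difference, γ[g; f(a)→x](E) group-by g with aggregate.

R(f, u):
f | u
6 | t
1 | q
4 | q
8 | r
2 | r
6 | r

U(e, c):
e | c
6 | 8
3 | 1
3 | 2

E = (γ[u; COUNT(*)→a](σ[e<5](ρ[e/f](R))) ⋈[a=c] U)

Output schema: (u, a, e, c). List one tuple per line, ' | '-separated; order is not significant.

Row counts bottom-up:
  R → 6
  ρ[e/f](R) → 6
  σ[e<5](ρ[e/f](R)) → 3
  γ[u; COUNT(*)→a](σ[e<5](ρ[e/f](R))) → 2
  U → 3
  (γ[u; COUNT(*)→a](σ[e<5](ρ[e/f](R))) ⋈[a=c] U) → 2

== RESULT ==
u | a | e | c
q | 2 | 3 | 2
r | 1 | 3 | 1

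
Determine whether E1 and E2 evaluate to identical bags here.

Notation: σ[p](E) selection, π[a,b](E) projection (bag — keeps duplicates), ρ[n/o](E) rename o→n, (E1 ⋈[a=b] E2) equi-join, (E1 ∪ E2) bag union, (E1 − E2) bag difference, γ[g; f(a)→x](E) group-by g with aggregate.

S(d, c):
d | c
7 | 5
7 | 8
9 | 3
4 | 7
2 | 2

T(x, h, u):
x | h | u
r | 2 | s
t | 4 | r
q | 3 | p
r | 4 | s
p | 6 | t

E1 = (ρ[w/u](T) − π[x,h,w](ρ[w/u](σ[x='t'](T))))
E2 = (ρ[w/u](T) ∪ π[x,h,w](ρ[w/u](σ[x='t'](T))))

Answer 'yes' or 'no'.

E1 subexpression sizes:
  T → 5
  ρ[w/u](T) → 5
  T → 5
  σ[x='t'](T) → 1
  ρ[w/u](σ[x='t'](T)) → 1
  π[x,h,w](ρ[w/u](σ[x='t'](T))) → 1
  (ρ[w/u](T) − π[x,h,w](ρ[w/u](σ[x='t'](T)))) → 4
E2 subexpression sizes:
  T → 5
  ρ[w/u](T) → 5
  T → 5
  σ[x='t'](T) → 1
  ρ[w/u](σ[x='t'](T)) → 1
  π[x,h,w](ρ[w/u](σ[x='t'](T))) → 1
  (ρ[w/u](T) ∪ π[x,h,w](ρ[w/u](σ[x='t'](T)))) → 6

E1 result:
x | h | w
p | 6 | t
q | 3 | p
r | 2 | s
r | 4 | s
E2 result:
x | h | w
p | 6 | t
q | 3 | p
r | 2 | s
r | 4 | s
t | 4 | r
t | 4 | r
Witness: ('t', 4, 'r') appears 0× in E1 but 2× in E2.

no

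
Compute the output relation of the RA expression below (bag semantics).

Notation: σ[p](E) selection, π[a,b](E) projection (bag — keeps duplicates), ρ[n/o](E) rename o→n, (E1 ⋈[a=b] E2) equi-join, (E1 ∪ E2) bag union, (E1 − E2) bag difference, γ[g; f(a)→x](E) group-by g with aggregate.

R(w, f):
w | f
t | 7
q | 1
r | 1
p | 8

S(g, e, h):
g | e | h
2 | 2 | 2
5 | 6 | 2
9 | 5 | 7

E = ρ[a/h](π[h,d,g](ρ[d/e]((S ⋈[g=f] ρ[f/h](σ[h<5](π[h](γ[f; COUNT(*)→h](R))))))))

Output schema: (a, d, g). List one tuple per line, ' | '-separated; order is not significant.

Row counts bottom-up:
  S → 3
  R → 4
  γ[f; COUNT(*)→h](R) → 3
  π[h](γ[f; COUNT(*)→h](R)) → 3
  σ[h<5](π[h](γ[f; COUNT(*)→h](R))) → 3
  ρ[f/h](σ[h<5](π[h](γ[f; COUNT(*)→h](R)))) → 3
  (S ⋈[g=f] ρ[f/h](σ[h<5](π[h](γ[f; COUNT(*)→h](R))))) → 1
  ρ[d/e]((S ⋈[g=f] ρ[f/h](σ[h<5](π[h](γ[f; COUNT(*)→h](R)))))) → 1
  π[h,d,g](ρ[d/e]((S ⋈[g=f] ρ[f/h](σ[h<5](π[h](γ[f; COUNT(*)→h](R))))))) → 1
  ρ[a/h](π[h,d,g](ρ[d/e]((S ⋈[g=f] ρ[f/h](σ[h<5](π[h](γ[f; COUNT(*)→h](R)))))))) → 1

== RESULT ==
a | d | g
2 | 2 | 2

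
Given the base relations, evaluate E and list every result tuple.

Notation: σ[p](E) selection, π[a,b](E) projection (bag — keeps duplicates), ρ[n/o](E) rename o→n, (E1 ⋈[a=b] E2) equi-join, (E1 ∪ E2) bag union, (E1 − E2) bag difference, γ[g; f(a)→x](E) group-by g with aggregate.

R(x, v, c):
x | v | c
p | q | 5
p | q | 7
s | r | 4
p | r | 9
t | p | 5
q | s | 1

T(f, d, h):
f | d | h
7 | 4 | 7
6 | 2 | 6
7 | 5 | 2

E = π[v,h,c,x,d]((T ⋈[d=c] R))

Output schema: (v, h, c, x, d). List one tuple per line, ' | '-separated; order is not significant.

Row counts bottom-up:
  T → 3
  R → 6
  (T ⋈[d=c] R) → 3
  π[v,h,c,x,d]((T ⋈[d=c] R)) → 3

== RESULT ==
v | h | c | x | d
p | 2 | 5 | t | 5
q | 2 | 5 | p | 5
r | 7 | 4 | s | 4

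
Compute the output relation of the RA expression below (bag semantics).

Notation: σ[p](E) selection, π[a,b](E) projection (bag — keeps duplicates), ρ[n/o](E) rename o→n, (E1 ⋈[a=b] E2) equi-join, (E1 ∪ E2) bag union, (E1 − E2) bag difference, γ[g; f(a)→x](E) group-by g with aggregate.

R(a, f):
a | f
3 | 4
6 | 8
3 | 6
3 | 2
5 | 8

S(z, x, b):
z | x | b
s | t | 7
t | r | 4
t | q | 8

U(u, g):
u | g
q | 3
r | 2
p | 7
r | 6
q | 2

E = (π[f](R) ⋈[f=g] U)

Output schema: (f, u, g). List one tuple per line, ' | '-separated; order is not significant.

Subexpression sizes:
  R → 5
  π[f](R) → 5
  U → 5
  (π[f](R) ⋈[f=g] U) → 3

== RESULT ==
f | u | g
2 | q | 2
2 | r | 2
6 | r | 6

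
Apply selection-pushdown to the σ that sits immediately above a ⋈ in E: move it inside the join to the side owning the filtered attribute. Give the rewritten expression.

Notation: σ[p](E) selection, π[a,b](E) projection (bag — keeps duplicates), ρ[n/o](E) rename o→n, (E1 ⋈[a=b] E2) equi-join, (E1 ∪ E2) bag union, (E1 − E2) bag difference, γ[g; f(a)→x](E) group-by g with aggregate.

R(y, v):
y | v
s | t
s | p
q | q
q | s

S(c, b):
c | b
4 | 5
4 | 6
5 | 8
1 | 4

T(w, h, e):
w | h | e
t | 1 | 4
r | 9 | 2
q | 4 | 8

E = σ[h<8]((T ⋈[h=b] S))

σ filters on h, owned by the left side.
E' = (σ[h<8](T) ⋈[h=b] S)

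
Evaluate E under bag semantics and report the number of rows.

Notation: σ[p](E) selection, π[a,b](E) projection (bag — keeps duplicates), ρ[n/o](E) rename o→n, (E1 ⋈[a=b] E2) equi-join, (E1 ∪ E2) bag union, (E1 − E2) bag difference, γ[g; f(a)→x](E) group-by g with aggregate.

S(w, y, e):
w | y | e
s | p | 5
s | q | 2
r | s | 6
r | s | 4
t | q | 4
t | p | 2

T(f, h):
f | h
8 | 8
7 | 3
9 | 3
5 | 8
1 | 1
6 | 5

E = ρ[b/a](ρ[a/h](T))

Stepwise |·|:
  T → 6
  ρ[a/h](T) → 6
  ρ[b/a](ρ[a/h](T)) → 6

|E| = 6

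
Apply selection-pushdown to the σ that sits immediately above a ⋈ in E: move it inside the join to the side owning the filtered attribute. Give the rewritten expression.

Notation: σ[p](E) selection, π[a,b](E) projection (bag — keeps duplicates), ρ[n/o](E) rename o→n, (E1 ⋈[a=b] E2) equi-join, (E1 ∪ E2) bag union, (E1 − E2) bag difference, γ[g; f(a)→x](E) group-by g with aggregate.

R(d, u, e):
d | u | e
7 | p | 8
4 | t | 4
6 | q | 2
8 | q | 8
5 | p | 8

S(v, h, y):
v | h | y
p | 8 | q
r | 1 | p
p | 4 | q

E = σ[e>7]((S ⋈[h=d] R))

σ filters on e, owned by the right side.
E' = (S ⋈[h=d] σ[e>7](R))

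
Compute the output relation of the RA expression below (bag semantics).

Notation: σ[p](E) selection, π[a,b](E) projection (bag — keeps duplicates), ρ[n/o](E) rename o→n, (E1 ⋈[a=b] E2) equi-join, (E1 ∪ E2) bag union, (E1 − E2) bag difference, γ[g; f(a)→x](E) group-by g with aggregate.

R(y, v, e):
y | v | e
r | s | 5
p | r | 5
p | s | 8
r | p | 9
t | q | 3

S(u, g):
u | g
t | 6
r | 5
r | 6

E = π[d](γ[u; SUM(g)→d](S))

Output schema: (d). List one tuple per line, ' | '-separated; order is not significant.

Stepwise |·|:
  S → 3
  γ[u; SUM(g)→d](S) → 2
  π[d](γ[u; SUM(g)→d](S)) → 2

== RESULT ==
d
6
11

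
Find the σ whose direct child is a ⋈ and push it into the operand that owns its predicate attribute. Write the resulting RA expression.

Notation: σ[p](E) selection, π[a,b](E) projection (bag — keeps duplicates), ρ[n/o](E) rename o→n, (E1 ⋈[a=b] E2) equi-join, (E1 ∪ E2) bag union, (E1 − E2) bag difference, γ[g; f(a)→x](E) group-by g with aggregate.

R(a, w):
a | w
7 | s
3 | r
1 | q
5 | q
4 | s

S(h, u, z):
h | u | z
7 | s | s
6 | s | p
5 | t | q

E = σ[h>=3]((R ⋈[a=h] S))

σ filters on h, owned by the right side.
E' = (R ⋈[a=h] σ[h>=3](S))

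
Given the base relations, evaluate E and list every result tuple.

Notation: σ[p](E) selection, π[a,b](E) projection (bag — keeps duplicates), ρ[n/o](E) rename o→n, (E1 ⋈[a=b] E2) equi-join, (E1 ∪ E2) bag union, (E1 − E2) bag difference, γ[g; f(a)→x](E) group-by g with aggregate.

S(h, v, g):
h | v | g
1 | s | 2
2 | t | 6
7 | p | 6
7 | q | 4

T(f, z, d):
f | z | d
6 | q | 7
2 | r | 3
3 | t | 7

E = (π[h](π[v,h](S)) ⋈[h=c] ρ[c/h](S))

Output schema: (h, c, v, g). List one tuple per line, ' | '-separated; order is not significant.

Per-node cardinality:
  S → 4
  π[v,h](S) → 4
  π[h](π[v,h](S)) → 4
  S → 4
  ρ[c/h](S) → 4
  (π[h](π[v,h](S)) ⋈[h=c] ρ[c/h](S)) → 6

== RESULT ==
h | c | v | g
1 | 1 | s | 2
2 | 2 | t | 6
7 | 7 | p | 6
7 | 7 | p | 6
7 | 7 | q | 4
7 | 7 | q | 4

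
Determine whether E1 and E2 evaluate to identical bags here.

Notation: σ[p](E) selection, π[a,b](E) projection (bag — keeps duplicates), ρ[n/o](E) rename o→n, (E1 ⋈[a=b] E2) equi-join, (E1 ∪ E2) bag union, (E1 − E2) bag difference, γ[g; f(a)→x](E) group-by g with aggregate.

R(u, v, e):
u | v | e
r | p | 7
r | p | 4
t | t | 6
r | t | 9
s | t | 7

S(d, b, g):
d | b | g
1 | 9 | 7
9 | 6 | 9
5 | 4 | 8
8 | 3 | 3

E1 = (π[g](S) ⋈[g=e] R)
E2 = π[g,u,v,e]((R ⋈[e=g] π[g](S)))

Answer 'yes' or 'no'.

E1 stepwise |·|:
  S → 4
  π[g](S) → 4
  R → 5
  (π[g](S) ⋈[g=e] R) → 3
E2 stepwise |·|:
  R → 5
  S → 4
  π[g](S) → 4
  (R ⋈[e=g] π[g](S)) → 3
  π[g,u,v,e]((R ⋈[e=g] π[g](S))) → 3

E1 and E2 produce the same multiset:
g | u | v | e
7 | r | p | 7
7 | s | t | 7
9 | r | t | 9

yes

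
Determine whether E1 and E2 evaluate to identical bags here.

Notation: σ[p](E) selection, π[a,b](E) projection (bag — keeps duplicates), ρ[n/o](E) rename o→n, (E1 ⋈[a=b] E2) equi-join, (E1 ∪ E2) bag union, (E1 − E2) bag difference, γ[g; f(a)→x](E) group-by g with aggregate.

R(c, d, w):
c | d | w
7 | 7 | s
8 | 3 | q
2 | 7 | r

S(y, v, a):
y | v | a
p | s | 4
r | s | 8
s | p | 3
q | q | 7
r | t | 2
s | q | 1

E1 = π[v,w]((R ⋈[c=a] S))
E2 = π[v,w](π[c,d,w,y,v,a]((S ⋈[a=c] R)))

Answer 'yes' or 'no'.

E1 row counts bottom-up:
  R → 3
  S → 6
  (R ⋈[c=a] S) → 3
  π[v,w]((R ⋈[c=a] S)) → 3
E2 row counts bottom-up:
  S → 6
  R → 3
  (S ⋈[a=c] R) → 3
  π[c,d,w,y,v,a]((S ⋈[a=c] R)) → 3
  π[v,w](π[c,d,w,y,v,a]((S ⋈[a=c] R))) → 3

E1 and E2 produce the same multiset:
v | w
q | s
s | q
t | r

yes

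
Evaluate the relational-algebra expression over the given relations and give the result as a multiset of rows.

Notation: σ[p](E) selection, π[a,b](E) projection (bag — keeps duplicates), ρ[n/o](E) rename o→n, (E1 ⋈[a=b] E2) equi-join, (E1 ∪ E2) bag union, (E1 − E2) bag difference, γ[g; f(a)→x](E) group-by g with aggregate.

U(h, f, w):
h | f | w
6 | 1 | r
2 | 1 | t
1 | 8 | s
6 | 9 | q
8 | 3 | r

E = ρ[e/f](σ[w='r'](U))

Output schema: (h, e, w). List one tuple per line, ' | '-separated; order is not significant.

Subexpression sizes:
  U → 5
  σ[w='r'](U) → 2
  ρ[e/f](σ[w='r'](U)) → 2

== RESULT ==
h | e | w
6 | 1 | r
8 | 3 | r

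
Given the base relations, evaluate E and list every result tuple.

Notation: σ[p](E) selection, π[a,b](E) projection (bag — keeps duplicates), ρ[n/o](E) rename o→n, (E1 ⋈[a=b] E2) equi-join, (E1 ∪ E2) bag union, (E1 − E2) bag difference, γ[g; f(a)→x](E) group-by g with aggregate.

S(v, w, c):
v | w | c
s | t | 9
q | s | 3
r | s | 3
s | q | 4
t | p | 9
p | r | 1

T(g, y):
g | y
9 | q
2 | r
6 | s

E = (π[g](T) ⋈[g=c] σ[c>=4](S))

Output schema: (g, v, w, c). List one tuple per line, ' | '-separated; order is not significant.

Stepwise |·|:
  T → 3
  π[g](T) → 3
  S → 6
  σ[c>=4](S) → 3
  (π[g](T) ⋈[g=c] σ[c>=4](S)) → 2

== RESULT ==
g | v | w | c
9 | s | t | 9
9 | t | p | 9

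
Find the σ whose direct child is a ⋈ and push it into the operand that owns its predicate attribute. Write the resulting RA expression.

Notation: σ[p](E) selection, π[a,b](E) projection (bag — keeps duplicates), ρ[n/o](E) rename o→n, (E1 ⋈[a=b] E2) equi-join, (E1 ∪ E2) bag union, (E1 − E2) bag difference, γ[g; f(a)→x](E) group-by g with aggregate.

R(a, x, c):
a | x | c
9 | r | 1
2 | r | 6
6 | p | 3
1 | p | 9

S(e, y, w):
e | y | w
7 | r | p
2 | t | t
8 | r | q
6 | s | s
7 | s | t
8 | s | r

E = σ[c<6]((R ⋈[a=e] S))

σ filters on c, owned by the left side.
E' = (σ[c<6](R) ⋈[a=e] S)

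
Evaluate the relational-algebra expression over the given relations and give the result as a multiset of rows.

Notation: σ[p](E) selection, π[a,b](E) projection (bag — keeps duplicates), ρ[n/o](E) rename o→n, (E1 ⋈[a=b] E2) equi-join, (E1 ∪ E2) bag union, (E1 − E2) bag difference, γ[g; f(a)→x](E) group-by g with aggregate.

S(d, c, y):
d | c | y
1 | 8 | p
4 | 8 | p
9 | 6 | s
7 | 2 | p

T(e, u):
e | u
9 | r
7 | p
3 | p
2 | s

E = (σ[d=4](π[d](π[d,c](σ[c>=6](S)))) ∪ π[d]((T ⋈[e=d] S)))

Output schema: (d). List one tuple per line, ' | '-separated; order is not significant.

Subexpression sizes:
  S → 4
  σ[c>=6](S) → 3
  π[d,c](σ[c>=6](S)) → 3
  π[d](π[d,c](σ[c>=6](S))) → 3
  σ[d=4](π[d](π[d,c](σ[c>=6](S)))) → 1
  T → 4
  S → 4
  (T ⋈[e=d] S) → 2
  π[d]((T ⋈[e=d] S)) → 2
  (σ[d=4](π[d](π[d,c](σ[c>=6](S)))) ∪ π[d]((T ⋈[e=d] S))) → 3

== RESULT ==
d
4
7
9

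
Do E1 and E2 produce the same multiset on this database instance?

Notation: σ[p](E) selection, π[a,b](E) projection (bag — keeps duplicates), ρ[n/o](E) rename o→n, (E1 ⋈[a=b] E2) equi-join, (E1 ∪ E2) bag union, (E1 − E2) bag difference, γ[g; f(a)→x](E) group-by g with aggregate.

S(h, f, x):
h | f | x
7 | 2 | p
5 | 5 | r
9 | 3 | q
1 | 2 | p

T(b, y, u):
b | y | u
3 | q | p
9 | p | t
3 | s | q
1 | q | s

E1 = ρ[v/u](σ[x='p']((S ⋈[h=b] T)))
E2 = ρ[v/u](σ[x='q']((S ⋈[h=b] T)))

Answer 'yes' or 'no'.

E1 subexpression sizes:
  S → 4
  T → 4
  (S ⋈[h=b] T) → 2
  σ[x='p']((S ⋈[h=b] T)) → 1
  ρ[v/u](σ[x='p']((S ⋈[h=b] T))) → 1
E2 subexpression sizes:
  S → 4
  T → 4
  (S ⋈[h=b] T) → 2
  σ[x='q']((S ⋈[h=b] T)) → 1
  ρ[v/u](σ[x='q']((S ⋈[h=b] T))) → 1

E1 result:
h | f | x | b | y | v
1 | 2 | p | 1 | q | s
E2 result:
h | f | x | b | y | v
9 | 3 | q | 9 | p | t
Witness: (9, 3, 'q', 9, 'p', 't') appears 0× in E1 but 1× in E2.

no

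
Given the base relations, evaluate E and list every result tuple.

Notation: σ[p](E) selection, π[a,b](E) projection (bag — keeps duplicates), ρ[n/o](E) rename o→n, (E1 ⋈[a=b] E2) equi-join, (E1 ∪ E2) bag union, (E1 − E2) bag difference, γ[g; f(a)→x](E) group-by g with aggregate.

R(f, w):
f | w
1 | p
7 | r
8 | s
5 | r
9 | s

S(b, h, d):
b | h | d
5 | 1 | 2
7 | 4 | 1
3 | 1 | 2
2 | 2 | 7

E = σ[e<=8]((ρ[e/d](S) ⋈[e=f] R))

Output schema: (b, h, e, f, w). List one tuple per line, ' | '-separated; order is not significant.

Subexpression sizes:
  S → 4
  ρ[e/d](S) → 4
  R → 5
  (ρ[e/d](S) ⋈[e=f] R) → 2
  σ[e<=8]((ρ[e/d](S) ⋈[e=f] R)) → 2

== RESULT ==
b | h | e | f | w
2 | 2 | 7 | 7 | r
7 | 4 | 1 | 1 | p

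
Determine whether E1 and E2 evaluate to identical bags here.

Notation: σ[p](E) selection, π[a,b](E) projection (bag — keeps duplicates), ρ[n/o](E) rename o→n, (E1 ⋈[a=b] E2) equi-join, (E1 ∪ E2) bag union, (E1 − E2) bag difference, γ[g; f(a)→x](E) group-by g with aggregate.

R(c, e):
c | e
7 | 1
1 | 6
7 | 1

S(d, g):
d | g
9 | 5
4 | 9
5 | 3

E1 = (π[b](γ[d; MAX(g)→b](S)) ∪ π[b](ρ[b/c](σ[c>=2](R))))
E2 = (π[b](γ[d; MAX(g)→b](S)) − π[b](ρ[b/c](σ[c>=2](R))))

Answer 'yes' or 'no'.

E1 row counts bottom-up:
  S → 3
  γ[d; MAX(g)→b](S) → 3
  π[b](γ[d; MAX(g)→b](S)) → 3
  R → 3
  σ[c>=2](R) → 2
  ρ[b/c](σ[c>=2](R)) → 2
  π[b](ρ[b/c](σ[c>=2](R))) → 2
  (π[b](γ[d; MAX(g)→b](S)) ∪ π[b](ρ[b/c](σ[c>=2](R)))) → 5
E2 row counts bottom-up:
  S → 3
  γ[d; MAX(g)→b](S) → 3
  π[b](γ[d; MAX(g)→b](S)) → 3
  R → 3
  σ[c>=2](R) → 2
  ρ[b/c](σ[c>=2](R)) → 2
  π[b](ρ[b/c](σ[c>=2](R))) → 2
  (π[b](γ[d; MAX(g)→b](S)) − π[b](ρ[b/c](σ[c>=2](R)))) → 3

E1 result:
b
3
5
7
7
9
E2 result:
b
3
5
9
Witness: (7,) appears 2× in E1 but 0× in E2.

no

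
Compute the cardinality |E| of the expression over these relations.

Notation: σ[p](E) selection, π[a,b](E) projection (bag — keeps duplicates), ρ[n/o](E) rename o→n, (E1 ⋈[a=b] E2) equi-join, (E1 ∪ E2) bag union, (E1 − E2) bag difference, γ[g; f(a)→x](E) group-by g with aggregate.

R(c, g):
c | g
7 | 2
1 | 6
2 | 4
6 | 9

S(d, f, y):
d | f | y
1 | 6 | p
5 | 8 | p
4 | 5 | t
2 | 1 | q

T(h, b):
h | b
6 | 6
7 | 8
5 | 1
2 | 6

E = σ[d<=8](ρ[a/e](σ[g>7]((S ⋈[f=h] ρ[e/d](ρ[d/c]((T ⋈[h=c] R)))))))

Subexpression sizes:
  S → 4
  T → 4
  R → 4
  (T ⋈[h=c] R) → 3
  ρ[d/c]((T ⋈[h=c] R)) → 3
  ρ[e/d](ρ[d/c]((T ⋈[h=c] R))) → 3
  (S ⋈[f=h] ρ[e/d](ρ[d/c]((T ⋈[h=c] R)))) → 1
  σ[g>7]((S ⋈[f=h] ρ[e/d](ρ[d/c]((T ⋈[h=c] R))))) → 1
  ρ[a/e](σ[g>7]((S ⋈[f=h] ρ[e/d](ρ[d/c]((T ⋈[h=c] R)))))) → 1
  σ[d<=8](ρ[a/e](σ[g>7]((S ⋈[f=h] ρ[e/d](ρ[d/c]((T ⋈[h=c] R))))))) → 1

|E| = 1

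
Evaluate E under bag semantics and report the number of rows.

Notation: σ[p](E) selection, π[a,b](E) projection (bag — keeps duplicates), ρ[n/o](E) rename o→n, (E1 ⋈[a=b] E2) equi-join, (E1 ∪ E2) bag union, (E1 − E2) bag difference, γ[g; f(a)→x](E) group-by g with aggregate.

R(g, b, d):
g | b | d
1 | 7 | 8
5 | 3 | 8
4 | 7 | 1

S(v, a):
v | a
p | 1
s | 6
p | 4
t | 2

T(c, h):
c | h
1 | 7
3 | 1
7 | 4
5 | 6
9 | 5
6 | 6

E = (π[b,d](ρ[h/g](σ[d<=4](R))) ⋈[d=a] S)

Row counts bottom-up:
  R → 3
  σ[d<=4](R) → 1
  ρ[h/g](σ[d<=4](R)) → 1
  π[b,d](ρ[h/g](σ[d<=4](R))) → 1
  S → 4
  (π[b,d](ρ[h/g](σ[d<=4](R))) ⋈[d=a] S) → 1

|E| = 1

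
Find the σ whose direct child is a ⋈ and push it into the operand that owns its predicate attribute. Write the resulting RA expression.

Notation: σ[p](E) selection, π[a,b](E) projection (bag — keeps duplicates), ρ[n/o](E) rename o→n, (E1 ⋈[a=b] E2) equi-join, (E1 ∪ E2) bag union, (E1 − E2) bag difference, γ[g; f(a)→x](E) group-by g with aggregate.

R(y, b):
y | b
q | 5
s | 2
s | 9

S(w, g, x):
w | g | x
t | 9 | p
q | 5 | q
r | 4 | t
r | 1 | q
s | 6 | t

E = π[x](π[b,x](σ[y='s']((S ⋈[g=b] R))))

σ filters on y, owned by the right side.
E' = π[x](π[b,x]((S ⋈[g=b] σ[y='s'](R))))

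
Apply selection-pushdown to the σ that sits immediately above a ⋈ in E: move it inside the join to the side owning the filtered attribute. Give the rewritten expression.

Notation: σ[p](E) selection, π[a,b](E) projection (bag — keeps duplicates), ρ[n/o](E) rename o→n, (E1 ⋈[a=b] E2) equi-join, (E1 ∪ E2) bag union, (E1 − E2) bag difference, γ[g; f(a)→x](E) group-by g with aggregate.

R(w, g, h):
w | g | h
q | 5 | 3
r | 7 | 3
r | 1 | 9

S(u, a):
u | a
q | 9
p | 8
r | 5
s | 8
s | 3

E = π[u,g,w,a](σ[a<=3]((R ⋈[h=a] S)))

σ filters on a, owned by the right side.
E' = π[u,g,w,a]((R ⋈[h=a] σ[a<=3](S)))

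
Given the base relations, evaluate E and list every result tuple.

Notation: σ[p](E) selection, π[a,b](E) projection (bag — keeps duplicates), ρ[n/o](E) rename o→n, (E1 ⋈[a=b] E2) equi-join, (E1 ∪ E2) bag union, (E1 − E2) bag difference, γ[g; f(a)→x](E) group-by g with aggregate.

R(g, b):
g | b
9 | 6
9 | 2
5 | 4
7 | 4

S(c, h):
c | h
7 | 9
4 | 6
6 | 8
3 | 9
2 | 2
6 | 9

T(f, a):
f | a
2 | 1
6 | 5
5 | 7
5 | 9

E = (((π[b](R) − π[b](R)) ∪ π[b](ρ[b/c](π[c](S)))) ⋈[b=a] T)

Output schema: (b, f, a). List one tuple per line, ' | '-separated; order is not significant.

Row counts bottom-up:
  R → 4
  π[b](R) → 4
  R → 4
  π[b](R) → 4
  (π[b](R) − π[b](R)) → 0
  S → 6
  π[c](S) → 6
  ρ[b/c](π[c](S)) → 6
  π[b](ρ[b/c](π[c](S))) → 6
  ((π[b](R) − π[b](R)) ∪ π[b](ρ[b/c](π[c](S)))) → 6
  T → 4
  (((π[b](R) − π[b](R)) ∪ π[b](ρ[b/c](π[c](S)))) ⋈[b=a] T) → 1

== RESULT ==
b | f | a
7 | 5 | 7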